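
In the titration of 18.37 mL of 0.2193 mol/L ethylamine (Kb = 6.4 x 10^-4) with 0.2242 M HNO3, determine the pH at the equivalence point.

n(C2H5NH2) = 0.2193 x 0.01837 = 0.004029 mol; V(HNO3) at equivalence = 0.004029/0.2242 = 0.01797 L.
At equivalence the base is fully converted to C2H5NH3+; total volume = 0.03634 L, so [C2H5NH3+] = 0.004029/0.03634 = 0.1109 M.
Ka(C2H5NH3+) = Kw/Kb = 1.0e-14 / 6.4 x 10^-4 = 1.56e-11.
[H^+] = sqrt(Ka x [C2H5NH3+]) = sqrt(1.56e-11 x 0.1109) = 1.32e-6 M.
pH = -log(1.32e-6) = 5.88.

5.88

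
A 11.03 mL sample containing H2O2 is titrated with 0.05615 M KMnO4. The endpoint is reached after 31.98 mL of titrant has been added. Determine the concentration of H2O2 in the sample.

n(KMnO4) = 0.05615 x 0.03198 = 0.001796 mol.
From the balanced equation, 2 mol KMnO4 reacts with 5 mol H2O2, so n(H2O2) = 0.001796 x 5/2 = 0.004489 mol.
[H2O2] = 0.004489 / 0.01103 L = 0.407 M.

0.407 M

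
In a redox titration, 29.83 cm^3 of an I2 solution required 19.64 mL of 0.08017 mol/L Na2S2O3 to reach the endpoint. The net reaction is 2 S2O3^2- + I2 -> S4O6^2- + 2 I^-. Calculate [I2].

0.0264 M

n(Na2S2O3) = 0.08017 x 0.01964 = 0.001575 mol.
From the balanced equation, 2 mol Na2S2O3 reacts with 1 mol I2, so n(I2) = 0.001575 x 1/2 = 0.0007873 mol.
[I2] = 0.0007873 / 0.02983 L = 0.0264 M.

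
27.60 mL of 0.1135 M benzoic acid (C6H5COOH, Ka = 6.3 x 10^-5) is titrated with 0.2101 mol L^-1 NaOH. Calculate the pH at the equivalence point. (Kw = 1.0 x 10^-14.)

8.53

n(C6H5COOH) = 0.1135 x 0.02760 = 0.003133 mol; V(NaOH) at equivalence = 0.003133/0.2101 = 0.01491 L.
At equivalence all the acid is converted to C6H5COO-; total volume = 0.02760 + 0.01491 = 0.04251 L, so [C6H5COO-] = 0.003133/0.04251 = 0.07369 M.
Kb = Kw/Ka = 1.0e-14 / 6.3 x 10^-5 = 1.59e-10.
[OH^-] = sqrt(Kb x [C6H5COO-]) = sqrt(1.59e-10 x 0.07369) = 3.42e-6 M.
pOH = 5.47, so pH = 14.00 - 5.47 = 8.53.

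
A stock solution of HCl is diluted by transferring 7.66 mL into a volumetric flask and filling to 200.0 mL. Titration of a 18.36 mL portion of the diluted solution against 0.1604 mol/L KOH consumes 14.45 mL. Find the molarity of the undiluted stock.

3.30 M

n(KOH) = 0.1604 x 0.01445 = 0.002318 mol.
n(HCl) in the aliquot = 0.002318 mol.
[diluted HCl] = 0.002318 / 0.01836 = 0.1262 M.
Dilution factor = 200.0/7.660 = 26.11, so [stock] = 0.1262 x 26.11 = 3.30 M.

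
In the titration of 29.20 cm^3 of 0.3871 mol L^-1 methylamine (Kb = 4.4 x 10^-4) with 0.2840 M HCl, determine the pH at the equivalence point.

5.71

n(CH3NH2) = 0.3871 x 0.02920 = 0.01130 mol; V(HCl) at equivalence = 0.01130/0.2840 = 0.03980 L.
At equivalence the base is fully converted to CH3NH3+; total volume = 0.06900 L, so [CH3NH3+] = 0.01130/0.06900 = 0.1638 M.
Ka(CH3NH3+) = Kw/Kb = 1.0e-14 / 4.4 x 10^-4 = 2.27e-11.
[H^+] = sqrt(Ka x [CH3NH3+]) = sqrt(2.27e-11 x 0.1638) = 1.93e-6 M.
pH = -log(1.93e-6) = 5.71.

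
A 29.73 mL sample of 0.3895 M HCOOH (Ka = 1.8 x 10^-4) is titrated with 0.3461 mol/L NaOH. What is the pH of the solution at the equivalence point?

n(HCOOH) = 0.3895 x 0.02973 = 0.01158 mol; V(NaOH) at equivalence = 0.01158/0.3461 = 0.03346 L.
At equivalence all the acid is converted to HCOO-; total volume = 0.02973 + 0.03346 = 0.06319 L, so [HCOO-] = 0.01158/0.06319 = 0.1833 M.
Kb = Kw/Ka = 1.0e-14 / 1.8 x 10^-4 = 5.56e-11.
[OH^-] = sqrt(Kb x [HCOO-]) = sqrt(5.56e-11 x 0.1833) = 3.19e-6 M.
pOH = 5.50, so pH = 14.00 - 5.50 = 8.50.

8.50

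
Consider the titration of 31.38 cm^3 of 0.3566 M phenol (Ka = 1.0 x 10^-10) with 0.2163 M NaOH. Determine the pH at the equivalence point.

11.56

n(C6H5OH) = 0.3566 x 0.03138 = 0.01119 mol; V(NaOH) at equivalence = 0.01119/0.2163 = 0.05173 L.
At equivalence all the acid is converted to C6H5O-; total volume = 0.03138 + 0.05173 = 0.08311 L, so [C6H5O-] = 0.01119/0.08311 = 0.1346 M.
Kb = Kw/Ka = 1.0e-14 / 1.0 x 10^-10 = 0.000100.
[OH^-] = sqrt(Kb x [C6H5O-]) = sqrt(0.000100 x 0.1346) = 0.00367 M.
pOH = 2.44, so pH = 14.00 - 2.44 = 11.56.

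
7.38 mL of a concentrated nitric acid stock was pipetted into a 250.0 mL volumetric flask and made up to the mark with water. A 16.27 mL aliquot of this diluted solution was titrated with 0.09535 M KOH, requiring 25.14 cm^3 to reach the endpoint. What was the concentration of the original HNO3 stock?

n(KOH) = 0.09535 x 0.02514 = 0.002397 mol.
n(HNO3) in the aliquot = 0.002397 mol.
[diluted HNO3] = 0.002397 / 0.01627 = 0.1473 M.
Dilution factor = 250.0/7.380 = 33.88, so [stock] = 0.1473 x 33.88 = 4.99 M.

4.99 M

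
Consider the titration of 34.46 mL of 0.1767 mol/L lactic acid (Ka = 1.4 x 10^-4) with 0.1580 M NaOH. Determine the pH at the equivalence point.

n(HC3H5O3) = 0.1767 x 0.03446 = 0.006089 mol; V(NaOH) at equivalence = 0.006089/0.1580 = 0.03854 L.
At equivalence all the acid is converted to C3H5O3-; total volume = 0.03446 + 0.03854 = 0.07300 L, so [C3H5O3-] = 0.006089/0.07300 = 0.08341 M.
Kb = Kw/Ka = 1.0e-14 / 1.4 x 10^-4 = 7.14e-11.
[OH^-] = sqrt(Kb x [C3H5O3-]) = sqrt(7.14e-11 x 0.08341) = 2.44e-6 M.
pOH = 5.61, so pH = 14.00 - 5.61 = 8.39.

8.39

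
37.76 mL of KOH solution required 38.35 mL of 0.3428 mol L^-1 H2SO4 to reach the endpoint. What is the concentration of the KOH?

0.696 M

n(H2SO4) delivered = 0.3428 x 0.03835 = 0.01315 mol.
The reaction is 2 KOH + 1 H2SO4, so n(KOH) = 0.01315 x 2/1 = 0.02629 mol.
[KOH] = 0.02629 mol / 0.03776 L = 0.696 M.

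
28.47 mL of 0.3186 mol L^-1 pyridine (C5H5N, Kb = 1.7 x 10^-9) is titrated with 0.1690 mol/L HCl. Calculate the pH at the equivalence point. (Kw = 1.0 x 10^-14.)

3.09

n(C5H5N) = 0.3186 x 0.02847 = 0.009071 mol; V(HCl) at equivalence = 0.009071/0.1690 = 0.05367 L.
At equivalence the base is fully converted to C5H5NH+; total volume = 0.08214 L, so [C5H5NH+] = 0.009071/0.08214 = 0.1104 M.
Ka(C5H5NH+) = Kw/Kb = 1.0e-14 / 1.7 x 10^-9 = 5.88e-6.
[H^+] = sqrt(Ka x [C5H5NH+]) = sqrt(5.88e-6 x 0.1104) = 0.000806 M.
pH = -log(0.000806) = 3.09.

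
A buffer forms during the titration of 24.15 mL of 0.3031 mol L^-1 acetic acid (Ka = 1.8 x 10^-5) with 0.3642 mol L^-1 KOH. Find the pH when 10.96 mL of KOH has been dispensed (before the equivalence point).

4.82

Initial n(CH3COOH) = 0.3031 x 0.02415 = 0.007320 mol.
n(KOH) added = 0.3642 x 0.01096 = 0.003992 mol, converting that many moles of CH3COOH to CH3COO-.
Remaining n(CH3COOH) = 0.003328 mol; n(CH3COO-) = 0.003992 mol.
By Henderson-Hasselbalch, pH = pKa + log([A^-]/[HA]) = 4.74 + log(0.003992/0.003328) = 4.74 + (+0.08) = 4.82.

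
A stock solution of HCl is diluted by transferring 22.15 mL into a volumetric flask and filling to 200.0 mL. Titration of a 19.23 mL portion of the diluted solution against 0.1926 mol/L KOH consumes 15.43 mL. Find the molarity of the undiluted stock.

1.40 M

n(KOH) = 0.1926 x 0.01543 = 0.002972 mol.
n(HCl) in the aliquot = 0.002972 mol.
[diluted HCl] = 0.002972 / 0.01923 = 0.1545 M.
Dilution factor = 200.0/22.15 = 9.029, so [stock] = 0.1545 x 9.029 = 1.40 M.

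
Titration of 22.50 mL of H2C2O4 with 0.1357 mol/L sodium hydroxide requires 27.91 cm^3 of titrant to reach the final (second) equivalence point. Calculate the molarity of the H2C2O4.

n(NaOH) = 0.1357 x 0.02791 = 0.003787 mol.
At the final (second) equivalence point, 2 mol OH^- react per mol H2C2O4, so n(H2C2O4) = 0.003787 / 2 = 0.001894 mol.
[H2C2O4] = 0.001894 / 0.02250 L = 0.0842 M.

0.0842 M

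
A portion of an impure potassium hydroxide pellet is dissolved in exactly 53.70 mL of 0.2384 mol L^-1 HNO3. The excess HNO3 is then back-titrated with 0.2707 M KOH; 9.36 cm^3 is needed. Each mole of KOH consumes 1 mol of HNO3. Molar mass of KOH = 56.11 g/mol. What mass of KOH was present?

Total n(HNO3) added = 0.2384 x 0.05370 = 0.01280 mol.
n(KOH) used = 0.2707 x 0.009360 = 0.002534 mol, which equals the excess n(HNO3).
So n(HNO3) consumed by the sample = 0.01280 - 0.002534 = 0.01027 mol.
n(KOH) = 0.01027 / 1 = 0.01027 mol.
mass = 0.01027 mol x 56.11 g/mol = 0.576 g.

0.576 g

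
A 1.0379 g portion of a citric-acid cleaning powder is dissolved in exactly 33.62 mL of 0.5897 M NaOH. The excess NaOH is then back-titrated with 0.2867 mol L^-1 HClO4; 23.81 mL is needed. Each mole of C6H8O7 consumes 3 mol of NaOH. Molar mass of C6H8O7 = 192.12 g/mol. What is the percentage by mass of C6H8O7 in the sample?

Total n(NaOH) added = 0.5897 x 0.03362 = 0.01983 mol.
n(HClO4) used = 0.2867 x 0.02381 = 0.006826 mol, which equals the excess n(NaOH).
So n(NaOH) consumed by the sample = 0.01983 - 0.006826 = 0.01300 mol.
n(C6H8O7) = 0.01300 / 3 = 0.004333 mol.
mass C6H8O7 = 0.004333 x 192.12 = 0.8325 g, so %C6H8O7 = 0.8325/1.0379 x 100 = 80.2%.

80.2%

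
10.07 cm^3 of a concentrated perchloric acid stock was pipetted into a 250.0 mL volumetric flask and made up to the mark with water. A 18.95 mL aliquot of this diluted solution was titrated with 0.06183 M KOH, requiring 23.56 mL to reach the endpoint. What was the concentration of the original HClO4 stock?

n(KOH) = 0.06183 x 0.02356 = 0.001457 mol.
n(HClO4) in the aliquot = 0.001457 mol.
[diluted HClO4] = 0.001457 / 0.01895 = 0.07687 M.
Dilution factor = 250.0/10.07 = 24.83, so [stock] = 0.07687 x 24.83 = 1.91 M.

1.91 M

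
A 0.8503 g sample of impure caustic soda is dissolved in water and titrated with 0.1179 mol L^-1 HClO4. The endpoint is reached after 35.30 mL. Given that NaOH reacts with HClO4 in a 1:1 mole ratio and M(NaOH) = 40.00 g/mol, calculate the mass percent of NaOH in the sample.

19.6%

n(HClO4) = 0.1179 x 0.03530 = 0.004162 mol.
n(NaOH) = 0.004162 / 1 = 0.004162 mol.
mass of NaOH = 0.004162 x 40.00 = 0.1665 g.
% purity = 0.1665 / 0.8503 x 100 = 19.6%.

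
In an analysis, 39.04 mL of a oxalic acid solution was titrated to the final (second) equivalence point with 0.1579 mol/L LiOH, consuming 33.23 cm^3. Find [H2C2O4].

n(LiOH) = 0.1579 x 0.03323 = 0.005247 mol.
At the final (second) equivalence point, 2 mol OH^- react per mol H2C2O4, so n(H2C2O4) = 0.005247 / 2 = 0.002624 mol.
[H2C2O4] = 0.002624 / 0.03904 L = 0.0672 M.

0.0672 M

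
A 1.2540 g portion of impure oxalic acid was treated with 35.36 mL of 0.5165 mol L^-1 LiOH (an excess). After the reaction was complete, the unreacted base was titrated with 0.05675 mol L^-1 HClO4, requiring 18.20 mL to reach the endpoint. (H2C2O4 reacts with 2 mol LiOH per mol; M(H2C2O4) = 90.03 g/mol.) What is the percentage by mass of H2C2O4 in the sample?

61.9%

Total n(LiOH) added = 0.5165 x 0.03536 = 0.01826 mol.
n(HClO4) used = 0.05675 x 0.01820 = 0.001033 mol, which equals the excess n(LiOH).
So n(LiOH) consumed by the sample = 0.01826 - 0.001033 = 0.01723 mol.
n(H2C2O4) = 0.01723 / 2 = 0.008615 mol.
mass H2C2O4 = 0.008615 x 90.03 = 0.7756 g, so %H2C2O4 = 0.7756/1.2540 x 100 = 61.9%.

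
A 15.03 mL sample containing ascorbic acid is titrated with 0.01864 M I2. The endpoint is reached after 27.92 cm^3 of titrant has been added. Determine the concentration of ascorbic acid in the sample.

0.0346 M

n(I2) = 0.01864 x 0.02792 = 0.0005204 mol.
From the balanced equation, 1 mol I2 reacts with 1 mol ascorbic acid, so n(ascorbic acid) = 0.0005204 x 1/1 = 0.0005204 mol.
[ascorbic acid] = 0.0005204 / 0.01503 L = 0.0346 M.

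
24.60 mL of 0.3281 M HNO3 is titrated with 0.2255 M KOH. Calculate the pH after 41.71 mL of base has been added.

n(acid) = 0.3281 x 0.02460 = 0.008071 mol; n(KOH) added = 0.2255 x 0.04171 = 0.009406 mol.
Base is in excess by 0.009406 - 0.008071 = 0.001334 mol in a total volume of 0.06631 L.
[OH^-] = 0.001334/0.06631 = 0.02012 M, so pOH = 1.70 and pH = 14.00 - 1.70 = 12.30.

12.30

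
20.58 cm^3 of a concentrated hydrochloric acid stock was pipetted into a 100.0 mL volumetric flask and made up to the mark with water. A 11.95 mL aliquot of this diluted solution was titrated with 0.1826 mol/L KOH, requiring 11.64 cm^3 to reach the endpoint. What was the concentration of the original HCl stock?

0.864 M

n(KOH) = 0.1826 x 0.01164 = 0.002125 mol.
n(HCl) in the aliquot = 0.002125 mol.
[diluted HCl] = 0.002125 / 0.01195 = 0.1779 M.
Dilution factor = 100.0/20.58 = 4.859, so [stock] = 0.1779 x 4.859 = 0.864 M.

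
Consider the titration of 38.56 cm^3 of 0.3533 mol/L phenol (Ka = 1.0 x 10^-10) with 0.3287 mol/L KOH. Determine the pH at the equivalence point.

11.62

n(C6H5OH) = 0.3533 x 0.03856 = 0.01362 mol; V(KOH) at equivalence = 0.01362/0.3287 = 0.04145 L.
At equivalence all the acid is converted to C6H5O-; total volume = 0.03856 + 0.04145 = 0.08001 L, so [C6H5O-] = 0.01362/0.08001 = 0.1703 M.
Kb = Kw/Ka = 1.0e-14 / 1.0 x 10^-10 = 0.000100.
[OH^-] = sqrt(Kb x [C6H5O-]) = sqrt(0.000100 x 0.1703) = 0.00413 M.
pOH = 2.38, so pH = 14.00 - 2.38 = 11.62.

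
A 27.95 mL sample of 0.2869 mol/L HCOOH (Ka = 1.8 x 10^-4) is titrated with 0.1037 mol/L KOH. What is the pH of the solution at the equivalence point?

8.31

n(HCOOH) = 0.2869 x 0.02795 = 0.008019 mol; V(KOH) at equivalence = 0.008019/0.1037 = 0.07733 L.
At equivalence all the acid is converted to HCOO-; total volume = 0.02795 + 0.07733 = 0.1053 L, so [HCOO-] = 0.008019/0.1053 = 0.07617 M.
Kb = Kw/Ka = 1.0e-14 / 1.8 x 10^-4 = 5.56e-11.
[OH^-] = sqrt(Kb x [HCOO-]) = sqrt(5.56e-11 x 0.07617) = 2.06e-6 M.
pOH = 5.69, so pH = 14.00 - 5.69 = 8.31.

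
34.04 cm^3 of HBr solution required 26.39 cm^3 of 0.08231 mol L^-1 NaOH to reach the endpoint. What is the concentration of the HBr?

0.0638 M

n(NaOH) delivered = 0.08231 x 0.02639 = 0.002172 mol.
For a 1:1 reaction, n(HBr) = 0.002172 mol.
[HBr] = 0.002172 mol / 0.03404 L = 0.0638 M.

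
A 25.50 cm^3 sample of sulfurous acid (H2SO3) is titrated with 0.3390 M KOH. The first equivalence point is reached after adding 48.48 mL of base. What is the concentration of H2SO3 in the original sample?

n(KOH) = 0.3390 x 0.04848 = 0.01643 mol.
At the first equivalence point, 1 mol OH^- react per mol H2SO3, so n(H2SO3) = 0.01643 / 1 = 0.01643 mol.
[H2SO3] = 0.01643 / 0.02550 L = 0.644 M.

0.644 M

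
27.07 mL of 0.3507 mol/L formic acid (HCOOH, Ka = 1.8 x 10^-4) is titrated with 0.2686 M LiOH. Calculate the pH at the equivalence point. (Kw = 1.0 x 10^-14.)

8.46

n(HCOOH) = 0.3507 x 0.02707 = 0.009493 mol; V(LiOH) at equivalence = 0.009493/0.2686 = 0.03534 L.
At equivalence all the acid is converted to HCOO-; total volume = 0.02707 + 0.03534 = 0.06241 L, so [HCOO-] = 0.009493/0.06241 = 0.1521 M.
Kb = Kw/Ka = 1.0e-14 / 1.8 x 10^-4 = 5.56e-11.
[OH^-] = sqrt(Kb x [HCOO-]) = sqrt(5.56e-11 x 0.1521) = 2.91e-6 M.
pOH = 5.54, so pH = 14.00 - 5.54 = 8.46.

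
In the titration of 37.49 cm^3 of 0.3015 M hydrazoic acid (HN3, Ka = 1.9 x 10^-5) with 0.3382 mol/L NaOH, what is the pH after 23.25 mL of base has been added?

Initial n(HN3) = 0.3015 x 0.03749 = 0.01130 mol.
n(NaOH) added = 0.3382 x 0.02325 = 0.007863 mol, converting that many moles of HN3 to N3-.
Remaining n(HN3) = 0.003440 mol; n(N3-) = 0.007863 mol.
By Henderson-Hasselbalch, pH = pKa + log([A^-]/[HA]) = 4.72 + log(0.007863/0.003440) = 4.72 + (+0.36) = 5.08.

5.08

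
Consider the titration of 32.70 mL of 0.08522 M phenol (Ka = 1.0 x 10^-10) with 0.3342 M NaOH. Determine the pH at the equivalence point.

n(C6H5OH) = 0.08522 x 0.03270 = 0.002787 mol; V(NaOH) at equivalence = 0.002787/0.3342 = 0.008338 L.
At equivalence all the acid is converted to C6H5O-; total volume = 0.03270 + 0.008338 = 0.04104 L, so [C6H5O-] = 0.002787/0.04104 = 0.06790 M.
Kb = Kw/Ka = 1.0e-14 / 1.0 x 10^-10 = 0.000100.
[OH^-] = sqrt(Kb x [C6H5O-]) = sqrt(0.000100 x 0.06790) = 0.00261 M.
pOH = 2.58, so pH = 14.00 - 2.58 = 11.42.

11.42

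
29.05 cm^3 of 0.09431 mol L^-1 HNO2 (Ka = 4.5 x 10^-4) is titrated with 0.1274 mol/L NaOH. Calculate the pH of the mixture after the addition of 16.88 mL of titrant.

Initial n(HNO2) = 0.09431 x 0.02905 = 0.002740 mol.
n(NaOH) added = 0.1274 x 0.01688 = 0.002151 mol, converting that many moles of HNO2 to NO2-.
Remaining n(HNO2) = 0.0005892 mol; n(NO2-) = 0.002151 mol.
By Henderson-Hasselbalch, pH = pKa + log([A^-]/[HA]) = 3.35 + log(0.002151/0.0005892) = 3.35 + (+0.56) = 3.91.

3.91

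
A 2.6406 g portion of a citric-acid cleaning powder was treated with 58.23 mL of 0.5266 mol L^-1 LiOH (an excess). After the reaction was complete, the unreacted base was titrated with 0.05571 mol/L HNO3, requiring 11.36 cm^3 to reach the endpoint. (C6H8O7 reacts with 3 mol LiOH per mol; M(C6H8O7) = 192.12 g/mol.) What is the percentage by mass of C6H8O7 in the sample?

72.8%

Total n(LiOH) added = 0.5266 x 0.05823 = 0.03066 mol.
n(HNO3) used = 0.05571 x 0.01136 = 0.0006329 mol, which equals the excess n(LiOH).
So n(LiOH) consumed by the sample = 0.03066 - 0.0006329 = 0.03003 mol.
n(C6H8O7) = 0.03003 / 3 = 0.01001 mol.
mass C6H8O7 = 0.01001 x 192.12 = 1.923 g, so %C6H8O7 = 1.923/2.6406 x 100 = 72.8%.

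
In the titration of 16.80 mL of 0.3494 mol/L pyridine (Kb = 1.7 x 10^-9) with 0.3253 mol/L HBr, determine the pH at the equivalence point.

n(C5H5N) = 0.3494 x 0.01680 = 0.005870 mol; V(HBr) at equivalence = 0.005870/0.3253 = 0.01804 L.
At equivalence the base is fully converted to C5H5NH+; total volume = 0.03484 L, so [C5H5NH+] = 0.005870/0.03484 = 0.1685 M.
Ka(C5H5NH+) = Kw/Kb = 1.0e-14 / 1.7 x 10^-9 = 5.88e-6.
[H^+] = sqrt(Ka x [C5H5NH+]) = sqrt(5.88e-6 x 0.1685) = 0.000995 M.
pH = -log(0.000995) = 3.00.

3.00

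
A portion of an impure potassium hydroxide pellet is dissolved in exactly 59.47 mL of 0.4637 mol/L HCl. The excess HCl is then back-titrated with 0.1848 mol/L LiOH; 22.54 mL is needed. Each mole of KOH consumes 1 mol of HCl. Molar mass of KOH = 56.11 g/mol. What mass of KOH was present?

1.31 g

Total n(HCl) added = 0.4637 x 0.05947 = 0.02758 mol.
n(LiOH) used = 0.1848 x 0.02254 = 0.004165 mol, which equals the excess n(HCl).
So n(HCl) consumed by the sample = 0.02758 - 0.004165 = 0.02341 mol.
n(KOH) = 0.02341 / 1 = 0.02341 mol.
mass = 0.02341 mol x 56.11 g/mol = 1.31 g.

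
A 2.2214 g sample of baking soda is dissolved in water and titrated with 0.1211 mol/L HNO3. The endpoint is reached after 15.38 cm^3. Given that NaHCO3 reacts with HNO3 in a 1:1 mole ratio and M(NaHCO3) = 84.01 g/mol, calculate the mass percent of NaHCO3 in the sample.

n(HNO3) = 0.1211 x 0.01538 = 0.001863 mol.
n(NaHCO3) = 0.001863 / 1 = 0.001863 mol.
mass of NaHCO3 = 0.001863 x 84.01 = 0.1565 g.
% purity = 0.1565 / 2.2214 x 100 = 7.04%.

7.04%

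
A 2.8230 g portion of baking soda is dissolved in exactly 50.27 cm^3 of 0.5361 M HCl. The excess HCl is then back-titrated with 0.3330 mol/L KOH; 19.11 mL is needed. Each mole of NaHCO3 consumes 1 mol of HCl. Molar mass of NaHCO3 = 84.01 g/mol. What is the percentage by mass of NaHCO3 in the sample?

Total n(HCl) added = 0.5361 x 0.05027 = 0.02695 mol.
n(KOH) used = 0.3330 x 0.01911 = 0.006364 mol, which equals the excess n(HCl).
So n(HCl) consumed by the sample = 0.02695 - 0.006364 = 0.02059 mol.
n(NaHCO3) = 0.02059 / 1 = 0.02059 mol.
mass NaHCO3 = 0.02059 x 84.01 = 1.729 g, so %NaHCO3 = 1.729/2.8230 x 100 = 61.3%.

61.3%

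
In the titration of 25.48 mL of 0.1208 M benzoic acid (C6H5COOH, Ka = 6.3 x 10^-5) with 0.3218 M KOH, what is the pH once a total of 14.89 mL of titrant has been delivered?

n(acid) = 0.1208 x 0.02548 = 0.003078 mol; n(KOH) added = 0.3218 x 0.01489 = 0.004792 mol.
Base is in excess by 0.004792 - 0.003078 = 0.001714 mol in a total volume of 0.04037 L.
[OH^-] = 0.001714/0.04037 = 0.04245 M, so pOH = 1.37 and pH = 14.00 - 1.37 = 12.63.

12.63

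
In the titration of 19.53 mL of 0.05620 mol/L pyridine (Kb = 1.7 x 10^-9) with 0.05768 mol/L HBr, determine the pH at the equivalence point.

n(C5H5N) = 0.05620 x 0.01953 = 0.001098 mol; V(HBr) at equivalence = 0.001098/0.05768 = 0.01903 L.
At equivalence the base is fully converted to C5H5NH+; total volume = 0.03856 L, so [C5H5NH+] = 0.001098/0.03856 = 0.02847 M.
Ka(C5H5NH+) = Kw/Kb = 1.0e-14 / 1.7 x 10^-9 = 5.88e-6.
[H^+] = sqrt(Ka x [C5H5NH+]) = sqrt(5.88e-6 x 0.02847) = 0.000409 M.
pH = -log(0.000409) = 3.39.

3.39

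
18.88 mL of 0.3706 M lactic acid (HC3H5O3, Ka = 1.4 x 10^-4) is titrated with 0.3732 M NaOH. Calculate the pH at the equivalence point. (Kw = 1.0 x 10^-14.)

8.56

n(HC3H5O3) = 0.3706 x 0.01888 = 0.006997 mol; V(NaOH) at equivalence = 0.006997/0.3732 = 0.01875 L.
At equivalence all the acid is converted to C3H5O3-; total volume = 0.01888 + 0.01875 = 0.03763 L, so [C3H5O3-] = 0.006997/0.03763 = 0.1859 M.
Kb = Kw/Ka = 1.0e-14 / 1.4 x 10^-4 = 7.14e-11.
[OH^-] = sqrt(Kb x [C3H5O3-]) = sqrt(7.14e-11 x 0.1859) = 3.64e-6 M.
pOH = 5.44, so pH = 14.00 - 5.44 = 8.56.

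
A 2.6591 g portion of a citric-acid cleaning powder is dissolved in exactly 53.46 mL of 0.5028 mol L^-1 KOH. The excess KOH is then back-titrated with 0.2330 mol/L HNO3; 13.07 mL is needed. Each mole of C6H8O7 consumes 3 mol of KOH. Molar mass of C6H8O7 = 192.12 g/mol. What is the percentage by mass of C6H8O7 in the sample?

57.4%

Total n(KOH) added = 0.5028 x 0.05346 = 0.02688 mol.
n(HNO3) used = 0.2330 x 0.01307 = 0.003045 mol, which equals the excess n(KOH).
So n(KOH) consumed by the sample = 0.02688 - 0.003045 = 0.02383 mol.
n(C6H8O7) = 0.02383 / 3 = 0.007945 mol.
mass C6H8O7 = 0.007945 x 192.12 = 1.526 g, so %C6H8O7 = 1.526/2.6591 x 100 = 57.4%.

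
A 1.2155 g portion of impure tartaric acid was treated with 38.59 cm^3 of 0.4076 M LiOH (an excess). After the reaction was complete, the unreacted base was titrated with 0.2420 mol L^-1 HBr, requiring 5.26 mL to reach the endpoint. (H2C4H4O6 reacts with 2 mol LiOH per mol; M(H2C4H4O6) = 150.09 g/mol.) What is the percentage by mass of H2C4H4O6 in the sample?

89.3%

Total n(LiOH) added = 0.4076 x 0.03859 = 0.01573 mol.
n(HBr) used = 0.2420 x 0.005260 = 0.001273 mol, which equals the excess n(LiOH).
So n(LiOH) consumed by the sample = 0.01573 - 0.001273 = 0.01446 mol.
n(H2C4H4O6) = 0.01446 / 2 = 0.007228 mol.
mass H2C4H4O6 = 0.007228 x 150.09 = 1.085 g, so %H2C4H4O6 = 1.085/1.2155 x 100 = 89.3%.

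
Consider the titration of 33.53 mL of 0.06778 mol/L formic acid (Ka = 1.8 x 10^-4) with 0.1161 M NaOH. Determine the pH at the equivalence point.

n(HCOOH) = 0.06778 x 0.03353 = 0.002273 mol; V(NaOH) at equivalence = 0.002273/0.1161 = 0.01958 L.
At equivalence all the acid is converted to HCOO-; total volume = 0.03353 + 0.01958 = 0.05311 L, so [HCOO-] = 0.002273/0.05311 = 0.04280 M.
Kb = Kw/Ka = 1.0e-14 / 1.8 x 10^-4 = 5.56e-11.
[OH^-] = sqrt(Kb x [HCOO-]) = sqrt(5.56e-11 x 0.04280) = 1.54e-6 M.
pOH = 5.81, so pH = 14.00 - 5.81 = 8.19.

8.19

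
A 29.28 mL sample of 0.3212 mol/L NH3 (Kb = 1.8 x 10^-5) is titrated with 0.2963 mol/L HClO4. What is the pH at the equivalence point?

n(NH3) = 0.3212 x 0.02928 = 0.009405 mol; V(HClO4) at equivalence = 0.009405/0.2963 = 0.03174 L.
At equivalence the base is fully converted to NH4+; total volume = 0.06102 L, so [NH4+] = 0.009405/0.06102 = 0.1541 M.
Ka(NH4+) = Kw/Kb = 1.0e-14 / 1.8 x 10^-5 = 5.56e-10.
[H^+] = sqrt(Ka x [NH4+]) = sqrt(5.56e-10 x 0.1541) = 9.25e-6 M.
pH = -log(9.25e-6) = 5.03.

5.03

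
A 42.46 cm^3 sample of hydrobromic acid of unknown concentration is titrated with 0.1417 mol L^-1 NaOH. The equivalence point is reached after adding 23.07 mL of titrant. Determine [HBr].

n(NaOH) delivered = 0.1417 x 0.02307 = 0.003269 mol.
For a 1:1 reaction, n(HBr) = 0.003269 mol.
[HBr] = 0.003269 mol / 0.04246 L = 0.0770 M.

0.0770 M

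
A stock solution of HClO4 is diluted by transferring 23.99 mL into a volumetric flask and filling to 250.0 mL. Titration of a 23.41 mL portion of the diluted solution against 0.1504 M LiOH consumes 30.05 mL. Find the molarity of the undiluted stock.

n(LiOH) = 0.1504 x 0.03005 = 0.004520 mol.
n(HClO4) in the aliquot = 0.004520 mol.
[diluted HClO4] = 0.004520 / 0.02341 = 0.1931 M.
Dilution factor = 250.0/23.99 = 10.42, so [stock] = 0.1931 x 10.42 = 2.01 M.

2.01 M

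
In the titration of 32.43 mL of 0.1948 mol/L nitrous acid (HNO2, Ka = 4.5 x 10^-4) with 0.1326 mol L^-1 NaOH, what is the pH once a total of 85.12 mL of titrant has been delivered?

12.63

n(acid) = 0.1948 x 0.03243 = 0.006317 mol; n(NaOH) added = 0.1326 x 0.08512 = 0.01129 mol.
Base is in excess by 0.01129 - 0.006317 = 0.004970 mol in a total volume of 0.1176 L.
[OH^-] = 0.004970/0.1176 = 0.04228 M, so pOH = 1.37 and pH = 14.00 - 1.37 = 12.63.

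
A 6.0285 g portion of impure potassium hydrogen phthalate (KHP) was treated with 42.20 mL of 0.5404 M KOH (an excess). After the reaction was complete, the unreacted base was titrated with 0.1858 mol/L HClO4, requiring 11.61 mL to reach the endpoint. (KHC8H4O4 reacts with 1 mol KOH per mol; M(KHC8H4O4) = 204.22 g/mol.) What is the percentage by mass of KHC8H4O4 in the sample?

69.9%

Total n(KOH) added = 0.5404 x 0.04220 = 0.02280 mol.
n(HClO4) used = 0.1858 x 0.01161 = 0.002157 mol, which equals the excess n(KOH).
So n(KOH) consumed by the sample = 0.02280 - 0.002157 = 0.02065 mol.
n(KHC8H4O4) = 0.02065 / 1 = 0.02065 mol.
mass KHC8H4O4 = 0.02065 x 204.22 = 4.217 g, so %KHC8H4O4 = 4.217/6.0285 x 100 = 69.9%.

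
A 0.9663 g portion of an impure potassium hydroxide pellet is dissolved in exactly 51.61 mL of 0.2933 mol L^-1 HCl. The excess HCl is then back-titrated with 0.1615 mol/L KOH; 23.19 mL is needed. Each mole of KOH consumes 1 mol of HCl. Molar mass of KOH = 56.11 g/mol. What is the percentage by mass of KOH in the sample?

66.1%

Total n(HCl) added = 0.2933 x 0.05161 = 0.01514 mol.
n(KOH) used = 0.1615 x 0.02319 = 0.003745 mol, which equals the excess n(HCl).
So n(HCl) consumed by the sample = 0.01514 - 0.003745 = 0.01139 mol.
n(KOH) = 0.01139 / 1 = 0.01139 mol.
mass KOH = 0.01139 x 56.11 = 0.6392 g, so %KOH = 0.6392/0.9663 x 100 = 66.1%.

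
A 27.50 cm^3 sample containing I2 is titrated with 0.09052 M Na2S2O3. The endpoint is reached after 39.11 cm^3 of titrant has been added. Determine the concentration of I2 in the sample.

0.0644 M

n(Na2S2O3) = 0.09052 x 0.03911 = 0.003540 mol.
From the balanced equation, 2 mol Na2S2O3 reacts with 1 mol I2, so n(I2) = 0.003540 x 1/2 = 0.001770 mol.
[I2] = 0.001770 / 0.02750 L = 0.0644 M.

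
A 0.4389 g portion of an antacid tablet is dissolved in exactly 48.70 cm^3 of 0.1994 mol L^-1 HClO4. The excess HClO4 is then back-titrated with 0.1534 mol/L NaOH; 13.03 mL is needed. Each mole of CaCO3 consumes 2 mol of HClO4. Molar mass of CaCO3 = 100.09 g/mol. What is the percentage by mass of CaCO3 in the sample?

87.9%

Total n(HClO4) added = 0.1994 x 0.04870 = 0.009711 mol.
n(NaOH) used = 0.1534 x 0.01303 = 0.001999 mol, which equals the excess n(HClO4).
So n(HClO4) consumed by the sample = 0.009711 - 0.001999 = 0.007712 mol.
n(CaCO3) = 0.007712 / 2 = 0.003856 mol.
mass CaCO3 = 0.003856 x 100.09 = 0.3859 g, so %CaCO3 = 0.3859/0.4389 x 100 = 87.9%.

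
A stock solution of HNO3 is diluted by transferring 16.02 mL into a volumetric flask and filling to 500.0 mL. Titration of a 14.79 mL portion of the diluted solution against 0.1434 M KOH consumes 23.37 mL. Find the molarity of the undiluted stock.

7.07 M

n(KOH) = 0.1434 x 0.02337 = 0.003351 mol.
n(HNO3) in the aliquot = 0.003351 mol.
[diluted HNO3] = 0.003351 / 0.01479 = 0.2266 M.
Dilution factor = 500.0/16.02 = 31.21, so [stock] = 0.2266 x 31.21 = 7.07 M.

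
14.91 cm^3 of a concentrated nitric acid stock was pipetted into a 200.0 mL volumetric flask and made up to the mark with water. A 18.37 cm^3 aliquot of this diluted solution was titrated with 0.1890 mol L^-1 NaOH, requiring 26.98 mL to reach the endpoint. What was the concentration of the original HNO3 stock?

n(NaOH) = 0.1890 x 0.02698 = 0.005099 mol.
n(HNO3) in the aliquot = 0.005099 mol.
[diluted HNO3] = 0.005099 / 0.01837 = 0.2776 M.
Dilution factor = 200.0/14.91 = 13.41, so [stock] = 0.2776 x 13.41 = 3.72 M.

3.72 M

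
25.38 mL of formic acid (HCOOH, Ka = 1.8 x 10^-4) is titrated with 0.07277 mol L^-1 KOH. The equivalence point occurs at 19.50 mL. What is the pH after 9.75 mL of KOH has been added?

9.75 mL is exactly half the equivalence volume (19.50/2), i.e. the half-equivalence point.
There, n(HA) = n(A^-), so pH = pKa = -log(1.8 x 10^-4) = 3.74.

3.74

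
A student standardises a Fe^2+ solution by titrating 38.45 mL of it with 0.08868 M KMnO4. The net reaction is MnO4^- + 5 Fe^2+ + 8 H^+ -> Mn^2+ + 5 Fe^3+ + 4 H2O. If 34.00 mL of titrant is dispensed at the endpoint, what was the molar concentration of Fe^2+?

n(KMnO4) = 0.08868 x 0.03400 = 0.003015 mol.
From the balanced equation, 1 mol KMnO4 reacts with 5 mol Fe^2+, so n(Fe^2+) = 0.003015 x 5/1 = 0.01508 mol.
[Fe^2+] = 0.01508 / 0.03845 L = 0.392 M.

0.392 M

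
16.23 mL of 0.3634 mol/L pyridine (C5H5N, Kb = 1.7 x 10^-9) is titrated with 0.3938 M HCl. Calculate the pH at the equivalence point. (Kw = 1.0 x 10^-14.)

2.98

n(C5H5N) = 0.3634 x 0.01623 = 0.005898 mol; V(HCl) at equivalence = 0.005898/0.3938 = 0.01498 L.
At equivalence the base is fully converted to C5H5NH+; total volume = 0.03121 L, so [C5H5NH+] = 0.005898/0.03121 = 0.1890 M.
Ka(C5H5NH+) = Kw/Kb = 1.0e-14 / 1.7 x 10^-9 = 5.88e-6.
[H^+] = sqrt(Ka x [C5H5NH+]) = sqrt(5.88e-6 x 0.1890) = 0.00105 M.
pH = -log(0.00105) = 2.98.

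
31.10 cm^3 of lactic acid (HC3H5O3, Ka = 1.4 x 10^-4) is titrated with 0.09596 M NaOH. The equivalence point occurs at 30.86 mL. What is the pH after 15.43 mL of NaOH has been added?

15.43 mL is exactly half the equivalence volume (30.86/2), i.e. the half-equivalence point.
There, n(HA) = n(A^-), so pH = pKa = -log(1.4 x 10^-4) = 3.85.

3.85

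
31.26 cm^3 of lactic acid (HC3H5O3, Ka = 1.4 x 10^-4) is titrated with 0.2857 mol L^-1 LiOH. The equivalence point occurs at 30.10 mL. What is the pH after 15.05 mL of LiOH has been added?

3.85

15.05 mL is exactly half the equivalence volume (30.10/2), i.e. the half-equivalence point.
There, n(HA) = n(A^-), so pH = pKa = -log(1.4 x 10^-4) = 3.85.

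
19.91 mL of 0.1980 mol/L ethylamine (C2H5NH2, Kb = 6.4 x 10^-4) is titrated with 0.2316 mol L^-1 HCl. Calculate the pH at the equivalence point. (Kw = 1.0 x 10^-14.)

n(C2H5NH2) = 0.1980 x 0.01991 = 0.003942 mol; V(HCl) at equivalence = 0.003942/0.2316 = 0.01702 L.
At equivalence the base is fully converted to C2H5NH3+; total volume = 0.03693 L, so [C2H5NH3+] = 0.003942/0.03693 = 0.1067 M.
Ka(C2H5NH3+) = Kw/Kb = 1.0e-14 / 6.4 x 10^-4 = 1.56e-11.
[H^+] = sqrt(Ka x [C2H5NH3+]) = sqrt(1.56e-11 x 0.1067) = 1.29e-6 M.
pH = -log(1.29e-6) = 5.89.

5.89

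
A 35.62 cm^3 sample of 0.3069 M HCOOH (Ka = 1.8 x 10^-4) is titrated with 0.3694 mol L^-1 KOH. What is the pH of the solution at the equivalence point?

8.48

n(HCOOH) = 0.3069 x 0.03562 = 0.01093 mol; V(KOH) at equivalence = 0.01093/0.3694 = 0.02959 L.
At equivalence all the acid is converted to HCOO-; total volume = 0.03562 + 0.02959 = 0.06521 L, so [HCOO-] = 0.01093/0.06521 = 0.1676 M.
Kb = Kw/Ka = 1.0e-14 / 1.8 x 10^-4 = 5.56e-11.
[OH^-] = sqrt(Kb x [HCOO-]) = sqrt(5.56e-11 x 0.1676) = 3.05e-6 M.
pOH = 5.52, so pH = 14.00 - 5.52 = 8.48.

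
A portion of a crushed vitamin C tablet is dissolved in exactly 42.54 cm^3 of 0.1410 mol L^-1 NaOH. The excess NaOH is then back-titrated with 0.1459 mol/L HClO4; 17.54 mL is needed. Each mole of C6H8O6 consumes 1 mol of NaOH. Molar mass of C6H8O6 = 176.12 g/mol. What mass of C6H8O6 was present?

0.606 g

Total n(NaOH) added = 0.1410 x 0.04254 = 0.005998 mol.
n(HClO4) used = 0.1459 x 0.01754 = 0.002559 mol, which equals the excess n(NaOH).
So n(NaOH) consumed by the sample = 0.005998 - 0.002559 = 0.003439 mol.
n(C6H8O6) = 0.003439 / 1 = 0.003439 mol.
mass = 0.003439 mol x 176.12 g/mol = 0.606 g.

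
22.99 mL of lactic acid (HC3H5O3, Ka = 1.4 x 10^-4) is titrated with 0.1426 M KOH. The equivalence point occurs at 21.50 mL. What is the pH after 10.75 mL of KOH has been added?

10.75 mL is exactly half the equivalence volume (21.50/2), i.e. the half-equivalence point.
There, n(HA) = n(A^-), so pH = pKa = -log(1.4 x 10^-4) = 3.85.

3.85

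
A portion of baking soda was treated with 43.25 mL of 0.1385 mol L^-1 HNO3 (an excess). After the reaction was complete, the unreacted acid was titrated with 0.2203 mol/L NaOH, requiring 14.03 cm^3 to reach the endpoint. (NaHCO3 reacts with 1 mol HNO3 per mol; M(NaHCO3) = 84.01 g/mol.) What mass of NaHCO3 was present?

0.244 g

Total n(HNO3) added = 0.1385 x 0.04325 = 0.005990 mol.
n(NaOH) used = 0.2203 x 0.01403 = 0.003091 mol, which equals the excess n(HNO3).
So n(HNO3) consumed by the sample = 0.005990 - 0.003091 = 0.002899 mol.
n(NaHCO3) = 0.002899 / 1 = 0.002899 mol.
mass = 0.002899 mol x 84.01 g/mol = 0.244 g.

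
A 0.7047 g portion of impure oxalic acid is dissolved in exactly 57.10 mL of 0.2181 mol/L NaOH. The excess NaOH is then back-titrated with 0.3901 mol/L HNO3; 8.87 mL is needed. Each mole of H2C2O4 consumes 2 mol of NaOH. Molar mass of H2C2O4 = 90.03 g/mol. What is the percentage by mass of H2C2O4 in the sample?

Total n(NaOH) added = 0.2181 x 0.05710 = 0.01245 mol.
n(HNO3) used = 0.3901 x 0.008870 = 0.003460 mol, which equals the excess n(NaOH).
So n(NaOH) consumed by the sample = 0.01245 - 0.003460 = 0.008993 mol.
n(H2C2O4) = 0.008993 / 2 = 0.004497 mol.
mass H2C2O4 = 0.004497 x 90.03 = 0.4048 g, so %H2C2O4 = 0.4048/0.7047 x 100 = 57.4%.

57.4%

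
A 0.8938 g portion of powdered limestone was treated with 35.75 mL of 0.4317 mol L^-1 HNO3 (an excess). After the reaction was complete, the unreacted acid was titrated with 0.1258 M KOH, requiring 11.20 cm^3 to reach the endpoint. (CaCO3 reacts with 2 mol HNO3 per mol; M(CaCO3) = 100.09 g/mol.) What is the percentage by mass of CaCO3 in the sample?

78.5%

Total n(HNO3) added = 0.4317 x 0.03575 = 0.01543 mol.
n(KOH) used = 0.1258 x 0.01120 = 0.001409 mol, which equals the excess n(HNO3).
So n(HNO3) consumed by the sample = 0.01543 - 0.001409 = 0.01402 mol.
n(CaCO3) = 0.01402 / 2 = 0.007012 mol.
mass CaCO3 = 0.007012 x 100.09 = 0.7018 g, so %CaCO3 = 0.7018/0.8938 x 100 = 78.5%.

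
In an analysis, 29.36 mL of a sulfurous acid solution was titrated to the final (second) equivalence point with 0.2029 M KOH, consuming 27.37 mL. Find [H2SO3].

0.0946 M

n(KOH) = 0.2029 x 0.02737 = 0.005553 mol.
At the final (second) equivalence point, 2 mol OH^- react per mol H2SO3, so n(H2SO3) = 0.005553 / 2 = 0.002777 mol.
[H2SO3] = 0.002777 / 0.02936 L = 0.0946 M.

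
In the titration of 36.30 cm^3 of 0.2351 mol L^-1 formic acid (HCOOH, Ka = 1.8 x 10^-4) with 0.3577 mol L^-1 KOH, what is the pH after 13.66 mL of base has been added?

Initial n(HCOOH) = 0.2351 x 0.03630 = 0.008534 mol.
n(KOH) added = 0.3577 x 0.01366 = 0.004886 mol, converting that many moles of HCOOH to HCOO-.
Remaining n(HCOOH) = 0.003648 mol; n(HCOO-) = 0.004886 mol.
By Henderson-Hasselbalch, pH = pKa + log([A^-]/[HA]) = 3.74 + log(0.004886/0.003648) = 3.74 + (+0.13) = 3.87.

3.87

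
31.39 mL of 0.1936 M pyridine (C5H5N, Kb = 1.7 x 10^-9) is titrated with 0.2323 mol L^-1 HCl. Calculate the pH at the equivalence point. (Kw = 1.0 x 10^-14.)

n(C5H5N) = 0.1936 x 0.03139 = 0.006077 mol; V(HCl) at equivalence = 0.006077/0.2323 = 0.02616 L.
At equivalence the base is fully converted to C5H5NH+; total volume = 0.05755 L, so [C5H5NH+] = 0.006077/0.05755 = 0.1056 M.
Ka(C5H5NH+) = Kw/Kb = 1.0e-14 / 1.7 x 10^-9 = 5.88e-6.
[H^+] = sqrt(Ka x [C5H5NH+]) = sqrt(5.88e-6 x 0.1056) = 0.000788 M.
pH = -log(0.000788) = 3.10.

3.10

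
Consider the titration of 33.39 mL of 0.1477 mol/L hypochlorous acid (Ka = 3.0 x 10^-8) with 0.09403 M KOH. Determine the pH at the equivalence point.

n(HClO) = 0.1477 x 0.03339 = 0.004932 mol; V(KOH) at equivalence = 0.004932/0.09403 = 0.05245 L.
At equivalence all the acid is converted to ClO-; total volume = 0.03339 + 0.05245 = 0.08584 L, so [ClO-] = 0.004932/0.08584 = 0.05745 M.
Kb = Kw/Ka = 1.0e-14 / 3.0 x 10^-8 = 3.33e-7.
[OH^-] = sqrt(Kb x [ClO-]) = sqrt(3.33e-7 x 0.05745) = 0.000138 M.
pOH = 3.86, so pH = 14.00 - 3.86 = 10.14.

10.14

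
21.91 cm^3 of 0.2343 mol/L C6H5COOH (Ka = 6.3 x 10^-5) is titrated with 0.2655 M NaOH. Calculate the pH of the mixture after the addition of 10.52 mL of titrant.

4.28

Initial n(C6H5COOH) = 0.2343 x 0.02191 = 0.005134 mol.
n(NaOH) added = 0.2655 x 0.01052 = 0.002793 mol, converting that many moles of C6H5COOH to C6H5COO-.
Remaining n(C6H5COOH) = 0.002340 mol; n(C6H5COO-) = 0.002793 mol.
By Henderson-Hasselbalch, pH = pKa + log([A^-]/[HA]) = 4.20 + log(0.002793/0.002340) = 4.20 + (+0.08) = 4.28.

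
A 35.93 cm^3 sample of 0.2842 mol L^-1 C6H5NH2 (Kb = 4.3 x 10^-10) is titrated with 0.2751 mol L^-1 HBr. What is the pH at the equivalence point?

n(C6H5NH2) = 0.2842 x 0.03593 = 0.01021 mol; V(HBr) at equivalence = 0.01021/0.2751 = 0.03712 L.
At equivalence the base is fully converted to C6H5NH3+; total volume = 0.07305 L, so [C6H5NH3+] = 0.01021/0.07305 = 0.1398 M.
Ka(C6H5NH3+) = Kw/Kb = 1.0e-14 / 4.3 x 10^-10 = 2.33e-5.
[H^+] = sqrt(Ka x [C6H5NH3+]) = sqrt(2.33e-5 x 0.1398) = 0.00180 M.
pH = -log(0.00180) = 2.74.

2.74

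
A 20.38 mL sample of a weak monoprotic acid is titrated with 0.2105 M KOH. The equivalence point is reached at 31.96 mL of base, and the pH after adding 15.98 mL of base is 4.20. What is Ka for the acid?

6.3 x 10^-5

15.98 mL is half of the equivalence volume, so this is the half-equivalence point where [HA] = [A^-].
At half-equivalence pH = pKa, so pKa = 4.20.
Ka = 10^(-4.20) = 6.3 x 10^-5.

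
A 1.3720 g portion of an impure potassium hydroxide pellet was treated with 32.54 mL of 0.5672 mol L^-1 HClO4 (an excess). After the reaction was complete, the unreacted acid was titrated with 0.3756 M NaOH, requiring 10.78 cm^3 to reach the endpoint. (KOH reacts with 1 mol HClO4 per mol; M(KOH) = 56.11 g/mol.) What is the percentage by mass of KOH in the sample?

58.9%

Total n(HClO4) added = 0.5672 x 0.03254 = 0.01846 mol.
n(NaOH) used = 0.3756 x 0.01078 = 0.004049 mol, which equals the excess n(HClO4).
So n(HClO4) consumed by the sample = 0.01846 - 0.004049 = 0.01441 mol.
n(KOH) = 0.01441 / 1 = 0.01441 mol.
mass KOH = 0.01441 x 56.11 = 0.8084 g, so %KOH = 0.8084/1.3720 x 100 = 58.9%.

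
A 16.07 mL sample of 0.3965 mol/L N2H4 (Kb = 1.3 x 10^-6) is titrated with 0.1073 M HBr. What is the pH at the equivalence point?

n(N2H4) = 0.3965 x 0.01607 = 0.006372 mol; V(HBr) at equivalence = 0.006372/0.1073 = 0.05938 L.
At equivalence the base is fully converted to N2H5+; total volume = 0.07545 L, so [N2H5+] = 0.006372/0.07545 = 0.08445 M.
Ka(N2H5+) = Kw/Kb = 1.0e-14 / 1.3 x 10^-6 = 7.69e-9.
[H^+] = sqrt(Ka x [N2H5+]) = sqrt(7.69e-9 x 0.08445) = 2.55e-5 M.
pH = -log(2.55e-5) = 4.59.

4.59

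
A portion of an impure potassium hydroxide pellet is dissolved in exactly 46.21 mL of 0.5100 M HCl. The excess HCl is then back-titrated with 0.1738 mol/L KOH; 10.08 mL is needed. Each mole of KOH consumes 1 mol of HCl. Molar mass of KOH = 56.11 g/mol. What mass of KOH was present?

Total n(HCl) added = 0.5100 x 0.04621 = 0.02357 mol.
n(KOH) used = 0.1738 x 0.01008 = 0.001752 mol, which equals the excess n(HCl).
So n(HCl) consumed by the sample = 0.02357 - 0.001752 = 0.02182 mol.
n(KOH) = 0.02182 / 1 = 0.02182 mol.
mass = 0.02182 mol x 56.11 g/mol = 1.22 g.

1.22 g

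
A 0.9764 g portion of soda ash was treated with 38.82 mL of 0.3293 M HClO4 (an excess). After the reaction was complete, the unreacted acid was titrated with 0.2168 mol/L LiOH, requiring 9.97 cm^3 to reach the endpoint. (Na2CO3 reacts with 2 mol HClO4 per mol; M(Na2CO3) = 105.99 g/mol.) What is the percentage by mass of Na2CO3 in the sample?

57.7%

Total n(HClO4) added = 0.3293 x 0.03882 = 0.01278 mol.
n(LiOH) used = 0.2168 x 0.009970 = 0.002161 mol, which equals the excess n(HClO4).
So n(HClO4) consumed by the sample = 0.01278 - 0.002161 = 0.01062 mol.
n(Na2CO3) = 0.01062 / 2 = 0.005311 mol.
mass Na2CO3 = 0.005311 x 105.99 = 0.5629 g, so %Na2CO3 = 0.5629/0.9764 x 100 = 57.7%.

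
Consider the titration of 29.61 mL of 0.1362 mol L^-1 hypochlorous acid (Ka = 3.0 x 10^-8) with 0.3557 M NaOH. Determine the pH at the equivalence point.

n(HClO) = 0.1362 x 0.02961 = 0.004033 mol; V(NaOH) at equivalence = 0.004033/0.3557 = 0.01134 L.
At equivalence all the acid is converted to ClO-; total volume = 0.02961 + 0.01134 = 0.04095 L, so [ClO-] = 0.004033/0.04095 = 0.09849 M.
Kb = Kw/Ka = 1.0e-14 / 3.0 x 10^-8 = 3.33e-7.
[OH^-] = sqrt(Kb x [ClO-]) = sqrt(3.33e-7 x 0.09849) = 0.000181 M.
pOH = 3.74, so pH = 14.00 - 3.74 = 10.26.

10.26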